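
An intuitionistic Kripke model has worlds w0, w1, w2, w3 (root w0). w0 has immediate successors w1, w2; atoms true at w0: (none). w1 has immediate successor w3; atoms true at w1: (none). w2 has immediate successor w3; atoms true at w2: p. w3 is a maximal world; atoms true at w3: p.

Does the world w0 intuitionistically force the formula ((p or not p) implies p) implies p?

No

w0 does not force ((p or not p) implies p) implies p: already at w0 itself, w0 forces (p or not p) implies p but w0 does not force p.
w0 lacks atom p, so w0 does not force p.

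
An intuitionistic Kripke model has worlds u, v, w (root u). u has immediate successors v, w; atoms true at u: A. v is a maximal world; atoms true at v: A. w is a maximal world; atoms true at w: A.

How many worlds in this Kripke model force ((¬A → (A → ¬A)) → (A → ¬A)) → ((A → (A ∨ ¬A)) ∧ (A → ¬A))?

3

u: forces it.
v: forces it.
w: forces it.
Worlds forcing the formula: {u, v, w}.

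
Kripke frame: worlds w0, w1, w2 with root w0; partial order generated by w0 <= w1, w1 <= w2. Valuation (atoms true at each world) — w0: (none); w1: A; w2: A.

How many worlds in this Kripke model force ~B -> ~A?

w0: does not force it — w0 ||-/- ~B -> ~A: already at w0 itself, w0 ||- ~B but w0 ||-/- ~A.
w1: does not force it — w1 ||-/- ~B -> ~A: already at w1 itself, w1 ||- ~B but w1 ||-/- ~A.
w2: does not force it — w2 ||-/- ~B -> ~A: already at w2 itself, w2 ||- ~B but w2 ||-/- ~A.
Worlds forcing the formula: { }.

0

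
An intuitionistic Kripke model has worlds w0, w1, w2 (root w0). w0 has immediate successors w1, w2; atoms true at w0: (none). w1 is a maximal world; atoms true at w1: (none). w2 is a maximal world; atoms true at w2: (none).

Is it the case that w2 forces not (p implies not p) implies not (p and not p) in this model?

w2 forces not (p implies not p) implies not (p and not p) vacuously: no world accessible from w2 forces the antecedent not (p implies not p).

Yes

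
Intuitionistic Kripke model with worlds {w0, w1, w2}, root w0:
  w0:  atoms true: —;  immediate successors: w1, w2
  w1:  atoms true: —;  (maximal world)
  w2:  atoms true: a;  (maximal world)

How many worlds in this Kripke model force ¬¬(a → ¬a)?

1

w0: does not force it — w0 ⊮ ¬¬(a → ¬a) since w2 is accessible from w0 and w2 ⊩ ¬(a → ¬a).
w1: forces it.
w2: does not force it — w2 ⊮ ¬¬(a → ¬a) since w2 is accessible from w2 and w2 ⊩ ¬(a → ¬a).
Worlds forcing the formula: {w1}.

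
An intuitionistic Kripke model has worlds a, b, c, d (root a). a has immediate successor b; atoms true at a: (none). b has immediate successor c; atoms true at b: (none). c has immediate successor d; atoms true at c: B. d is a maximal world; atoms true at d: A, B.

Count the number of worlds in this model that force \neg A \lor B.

2

a: does not force it — a \nVdash \neg A \lor B: neither disjunct is forced at a.
b: does not force it.
c: forces it.
d: forces it.
Worlds forcing the formula: {c, d}.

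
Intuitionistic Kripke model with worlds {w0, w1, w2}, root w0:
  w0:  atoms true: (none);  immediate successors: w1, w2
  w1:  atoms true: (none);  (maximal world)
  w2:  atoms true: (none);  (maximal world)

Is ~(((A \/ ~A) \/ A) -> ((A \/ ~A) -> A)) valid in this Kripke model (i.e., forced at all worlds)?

w0 ||- ~(((A \/ ~A) \/ A) -> ((A \/ ~A) -> A)): no world accessible from w0 forces ((A \/ ~A) \/ A) -> ((A \/ ~A) -> A).
Since the root w0 forces ~(((A \/ ~A) \/ A) -> ((A \/ ~A) -> A)) and forcing is persistent (monotone upward), every world forces it.

Yes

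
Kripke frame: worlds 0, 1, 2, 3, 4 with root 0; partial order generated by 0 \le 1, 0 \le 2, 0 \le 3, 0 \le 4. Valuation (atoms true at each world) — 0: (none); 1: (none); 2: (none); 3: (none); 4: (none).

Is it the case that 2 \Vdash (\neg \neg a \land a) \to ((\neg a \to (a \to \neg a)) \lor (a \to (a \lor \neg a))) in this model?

2 \Vdash (\neg \neg a \land a) \to ((\neg a \to (a \to \neg a)) \lor (a \to (a \lor \neg a))) vacuously: no world accessible from 2 forces the antecedent \neg \neg a \land a.

Yes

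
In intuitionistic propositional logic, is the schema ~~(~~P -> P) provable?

Yes

This is the double negation of double-negation elimination, which is intuitionistically derivable.
By Glivenko's theorem the double negation of any classical propositional tautology is intuitionistically provable; ~~P -> P is classically a tautology.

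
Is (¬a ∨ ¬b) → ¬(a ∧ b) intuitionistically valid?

This is a constructively valid De Morgan direction (disjunction of negations to negated conjunction), which is intuitionistically derivable.
If ¬a holds at a world then no accessible world forces a, hence none forces a ∧ b; likewise for ¬b.

Yes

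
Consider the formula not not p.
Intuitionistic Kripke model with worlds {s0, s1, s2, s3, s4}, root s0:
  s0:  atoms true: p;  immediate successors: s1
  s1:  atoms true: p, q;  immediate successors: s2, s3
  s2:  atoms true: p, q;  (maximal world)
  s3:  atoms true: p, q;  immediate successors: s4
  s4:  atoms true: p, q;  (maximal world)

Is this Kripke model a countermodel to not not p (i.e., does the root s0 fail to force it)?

s0 forces not not p: no world accessible from s0 forces not p.
So the root s0 forces not not p; the model is not a countermodel.

No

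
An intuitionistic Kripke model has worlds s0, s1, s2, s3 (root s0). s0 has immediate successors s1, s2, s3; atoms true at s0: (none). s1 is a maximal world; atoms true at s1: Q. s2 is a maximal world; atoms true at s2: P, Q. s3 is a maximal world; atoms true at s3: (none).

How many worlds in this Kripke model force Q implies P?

s0: does not force it — s0 does not force Q implies P: at the accessible world s1, s1 forces Q but s1 does not force P.
s1: does not force it.
s2: forces it.
s3: forces it.
Worlds forcing the formula: {s2, s3}.

2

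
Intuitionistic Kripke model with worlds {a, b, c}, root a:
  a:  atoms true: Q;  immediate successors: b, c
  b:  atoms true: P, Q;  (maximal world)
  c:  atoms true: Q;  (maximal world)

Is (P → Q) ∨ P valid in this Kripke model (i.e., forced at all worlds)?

Yes

a ⊩ (P → Q) ∨ P via the disjunct P → Q.
Since the root a forces (P → Q) ∨ P and forcing is persistent (monotone upward), every world forces it.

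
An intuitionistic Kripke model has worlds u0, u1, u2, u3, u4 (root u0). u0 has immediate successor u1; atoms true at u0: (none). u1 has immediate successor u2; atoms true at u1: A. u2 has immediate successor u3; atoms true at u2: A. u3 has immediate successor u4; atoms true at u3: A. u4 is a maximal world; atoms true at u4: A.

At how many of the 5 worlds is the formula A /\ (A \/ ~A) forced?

4

u0: does not force it — u0 ||-/- A /\ (A \/ ~A) since u0 fails A.
u1: forces it.
u2: forces it.
u3: forces it.
u4: forces it.
Worlds forcing the formula: {u1, u2, u3, u4}.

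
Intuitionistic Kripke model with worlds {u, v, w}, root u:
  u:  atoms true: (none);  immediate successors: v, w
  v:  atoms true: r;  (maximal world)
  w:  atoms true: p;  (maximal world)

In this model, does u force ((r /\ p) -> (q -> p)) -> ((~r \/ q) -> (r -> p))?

Yes

u ||- ((r /\ p) -> (q -> p)) -> ((~r \/ q) -> (r -> p)): every world accessible from u that forces (r /\ p) -> (q -> p) (namely u, v, w) also forces (~r \/ q) -> (r -> p).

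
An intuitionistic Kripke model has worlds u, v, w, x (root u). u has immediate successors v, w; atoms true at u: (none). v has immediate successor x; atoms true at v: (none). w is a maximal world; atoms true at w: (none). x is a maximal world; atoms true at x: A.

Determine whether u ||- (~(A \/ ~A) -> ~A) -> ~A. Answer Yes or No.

u ||-/- (~(A \/ ~A) -> ~A) -> ~A: already at u itself, u ||- ~(A \/ ~A) -> ~A but u ||-/- ~A.
u ||-/- ~A since x is accessible from u and x ||- A.

No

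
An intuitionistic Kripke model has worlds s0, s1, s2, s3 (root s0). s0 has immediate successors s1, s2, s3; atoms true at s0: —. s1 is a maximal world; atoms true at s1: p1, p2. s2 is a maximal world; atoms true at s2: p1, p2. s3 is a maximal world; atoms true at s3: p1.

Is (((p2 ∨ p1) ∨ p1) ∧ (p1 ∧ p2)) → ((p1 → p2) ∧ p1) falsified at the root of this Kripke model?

No

s0 ⊩ (((p2 ∨ p1) ∨ p1) ∧ (p1 ∧ p2)) → ((p1 → p2) ∧ p1): every world accessible from s0 that forces ((p2 ∨ p1) ∨ p1) ∧ (p1 ∧ p2) (namely s1, s2) also forces (p1 → p2) ∧ p1.
So the root s0 forces (((p2 ∨ p1) ∨ p1) ∧ (p1 ∧ p2)) → ((p1 → p2) ∧ p1); the model is not a countermodel.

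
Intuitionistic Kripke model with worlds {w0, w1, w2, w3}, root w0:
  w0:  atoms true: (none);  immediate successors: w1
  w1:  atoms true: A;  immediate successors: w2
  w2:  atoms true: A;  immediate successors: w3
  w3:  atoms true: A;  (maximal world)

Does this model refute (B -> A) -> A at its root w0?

w0 ||-/- (B -> A) -> A: already at w0 itself, w0 ||- B -> A but w0 ||-/- A.
w0 lacks atom A, so w0 ||-/- A.
So the root w0 does not force (B -> A) -> A; the model is a countermodel.

Yes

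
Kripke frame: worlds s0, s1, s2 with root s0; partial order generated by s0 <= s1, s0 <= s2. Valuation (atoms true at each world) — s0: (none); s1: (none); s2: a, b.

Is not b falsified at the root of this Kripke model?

Yes

s0 does not force not b since s2 is accessible from s0 and s2 forces b.
So the root s0 does not force not b; the model is a countermodel.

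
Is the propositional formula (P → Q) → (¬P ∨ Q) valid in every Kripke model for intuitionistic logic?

No

This is the material-implication-as-disjunction principle, which is not intuitionistically valid.
A Kripke countermodel: worlds a, b; order generated by a ≤ b; atoms true at each world — a:{}; b:{P,Q}.
a ⊮ (P → Q) → (¬P ∨ Q): already at a itself, a ⊩ P → Q but a ⊮ ¬P ∨ Q.
a ⊮ ¬P ∨ Q: neither disjunct is forced at a.
a ⊮ ¬P since b is accessible from a and b ⊩ P.
So the root a does not force the formula.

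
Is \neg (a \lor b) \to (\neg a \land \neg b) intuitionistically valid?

Yes

This is a constructively valid De Morgan direction (negated disjunction to conjunction of negations), which is intuitionistically derivable.
From \neg (a \lor b): if a held then a \lor b would, contradiction — so \neg a; similarly \neg b.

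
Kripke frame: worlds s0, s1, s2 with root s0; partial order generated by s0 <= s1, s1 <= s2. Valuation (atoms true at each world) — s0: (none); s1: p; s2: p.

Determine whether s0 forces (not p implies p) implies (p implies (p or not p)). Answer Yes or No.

s0 forces (not p implies p) implies (p implies (p or not p)): every world accessible from s0 that forces not p implies p (namely s0, s1, s2) also forces p implies (p or not p).

Yes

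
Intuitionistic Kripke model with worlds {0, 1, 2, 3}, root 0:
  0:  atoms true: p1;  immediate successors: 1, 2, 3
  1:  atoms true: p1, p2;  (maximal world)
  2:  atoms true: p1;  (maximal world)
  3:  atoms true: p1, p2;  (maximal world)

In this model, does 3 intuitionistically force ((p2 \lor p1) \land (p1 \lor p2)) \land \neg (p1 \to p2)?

3 \nVdash ((p2 \lor p1) \land (p1 \lor p2)) \land \neg (p1 \to p2) since 3 fails \neg (p1 \to p2).

No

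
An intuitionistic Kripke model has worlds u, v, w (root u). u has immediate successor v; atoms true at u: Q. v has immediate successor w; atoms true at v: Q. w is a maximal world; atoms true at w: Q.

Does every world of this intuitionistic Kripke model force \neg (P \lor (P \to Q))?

Not every world: u \nVdash \neg (P \lor (P \to Q)).
u \nVdash \neg (P \lor (P \to Q)) since u is accessible from u and u \Vdash P \lor (P \to Q).
u \Vdash P \lor (P \to Q) via the disjunct P \to Q.

No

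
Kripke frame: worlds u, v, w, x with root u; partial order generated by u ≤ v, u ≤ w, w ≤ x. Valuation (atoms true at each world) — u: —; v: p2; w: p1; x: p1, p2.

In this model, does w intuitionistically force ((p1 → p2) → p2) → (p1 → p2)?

w ⊮ ((p1 → p2) → p2) → (p1 → p2): already at w itself, w ⊩ (p1 → p2) → p2 but w ⊮ p1 → p2.
w ⊮ p1 → p2: already at w itself, w ⊩ p1 but w ⊮ p2.
w lacks atom p2, so w ⊮ p2.

No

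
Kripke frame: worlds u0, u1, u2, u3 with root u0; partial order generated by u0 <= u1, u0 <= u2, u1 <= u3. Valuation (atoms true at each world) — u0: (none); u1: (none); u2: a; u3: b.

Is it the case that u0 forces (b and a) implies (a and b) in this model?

u0 forces (b and a) implies (a and b) vacuously: no world accessible from u0 forces the antecedent b and a.

Yes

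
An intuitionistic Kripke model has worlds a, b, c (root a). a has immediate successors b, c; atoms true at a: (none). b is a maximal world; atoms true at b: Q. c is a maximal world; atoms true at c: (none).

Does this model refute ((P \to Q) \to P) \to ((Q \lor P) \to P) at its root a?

No

a \Vdash ((P \to Q) \to P) \to ((Q \lor P) \to P) vacuously: no world accessible from a forces the antecedent (P \to Q) \to P.
So the root a forces ((P \to Q) \to P) \to ((Q \lor P) \to P); the model is not a countermodel.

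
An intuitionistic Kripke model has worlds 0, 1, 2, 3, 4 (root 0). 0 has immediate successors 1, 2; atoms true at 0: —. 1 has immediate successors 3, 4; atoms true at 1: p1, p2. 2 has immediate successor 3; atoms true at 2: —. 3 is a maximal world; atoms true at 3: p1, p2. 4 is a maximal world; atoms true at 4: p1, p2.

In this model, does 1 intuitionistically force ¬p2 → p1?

1 ⊩ ¬p2 → p1 vacuously: no world accessible from 1 forces the antecedent ¬p2.

Yes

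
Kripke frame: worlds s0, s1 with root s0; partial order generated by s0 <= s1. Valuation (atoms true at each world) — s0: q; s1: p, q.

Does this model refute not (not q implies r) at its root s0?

s0 does not force not (not q implies r) since s0 is accessible from s0 and s0 forces not q implies r.
s0 forces not q implies r vacuously: no world accessible from s0 forces the antecedent not q.
So the root s0 does not force not (not q implies r); the model is a countermodel.

Yes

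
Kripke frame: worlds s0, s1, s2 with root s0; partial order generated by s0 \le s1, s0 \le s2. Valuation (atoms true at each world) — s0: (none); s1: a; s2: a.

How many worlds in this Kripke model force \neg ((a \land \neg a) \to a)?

s0: does not force it — s0 \nVdash \neg ((a \land \neg a) \to a) since s0 is accessible from s0 and s0 \Vdash (a \land \neg a) \to a.
s1: does not force it — s1 \nVdash \neg ((a \land \neg a) \to a) since s1 is accessible from s1 and s1 \Vdash (a \land \neg a) \to a.
s2: does not force it.
Worlds forcing the formula: { }.

0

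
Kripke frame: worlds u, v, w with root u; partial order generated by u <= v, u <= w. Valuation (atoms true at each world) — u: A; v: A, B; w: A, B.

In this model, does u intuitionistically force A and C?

No

u does not force A and C since u fails C.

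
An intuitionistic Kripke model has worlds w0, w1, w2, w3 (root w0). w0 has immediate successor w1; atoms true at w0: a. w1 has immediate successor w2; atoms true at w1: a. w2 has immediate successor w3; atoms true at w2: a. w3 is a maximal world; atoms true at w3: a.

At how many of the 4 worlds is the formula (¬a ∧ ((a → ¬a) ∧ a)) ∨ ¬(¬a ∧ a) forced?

w0: forces it.
w1: forces it.
w2: forces it.
w3: forces it.
Worlds forcing the formula: {w0, w1, w2, w3}.

4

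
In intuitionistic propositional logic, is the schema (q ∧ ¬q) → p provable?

Yes

This is an instance of ex falso quodlibet, which is intuitionistically derivable.
No world can force both q and ¬q, so the antecedent q ∧ ¬q is never forced and the implication holds vacuously at every world.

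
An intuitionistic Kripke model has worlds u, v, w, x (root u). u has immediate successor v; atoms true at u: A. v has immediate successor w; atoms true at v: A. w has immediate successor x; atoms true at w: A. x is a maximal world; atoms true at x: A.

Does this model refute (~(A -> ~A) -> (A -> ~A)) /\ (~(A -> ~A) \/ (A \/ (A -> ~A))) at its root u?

Yes

u ||-/- (~(A -> ~A) -> (A -> ~A)) /\ (~(A -> ~A) \/ (A \/ (A -> ~A))) since u fails ~(A -> ~A) -> (A -> ~A).
So the root u does not force (~(A -> ~A) -> (A -> ~A)) /\ (~(A -> ~A) \/ (A \/ (A -> ~A))); the model is a countermodel.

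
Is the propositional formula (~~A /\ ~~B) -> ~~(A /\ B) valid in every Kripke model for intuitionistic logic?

This is the distribution of double negation over conjunction, which is intuitionistically derivable.
Assume ~~A, ~~B, and ~(A /\ B). From A we'd get ~B (since A /\ B is refuted), contradicting ~~B; so ~A, contradicting ~~A.

Yes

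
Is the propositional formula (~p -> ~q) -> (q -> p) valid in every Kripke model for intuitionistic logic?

No

This is the converse of contraposition, which is not intuitionistically valid.
A Kripke countermodel: worlds u, v; order generated by u <= v; atoms true at each world — u:{q}; v:{p,q}.
u ||-/- (~p -> ~q) -> (q -> p): already at u itself, u ||- ~p -> ~q but u ||-/- q -> p.
u ||-/- q -> p: already at u itself, u ||- q but u ||-/- p.
u lacks atom p, so u ||-/- p.
So the root u does not force the formula.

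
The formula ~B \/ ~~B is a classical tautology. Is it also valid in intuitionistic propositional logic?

This is the weak law of excluded middle, which is not intuitionistically valid.
A Kripke countermodel: worlds s0, s1, s2; order generated by s0 <= s1, s0 <= s2; atoms true at each world — s0:{}; s1:{B}; s2:{}.
s0 ||-/- ~B \/ ~~B: neither disjunct is forced at s0.
s0 ||-/- ~B since s1 is accessible from s0 and s1 ||- B.
So the root s0 does not force the formula.

No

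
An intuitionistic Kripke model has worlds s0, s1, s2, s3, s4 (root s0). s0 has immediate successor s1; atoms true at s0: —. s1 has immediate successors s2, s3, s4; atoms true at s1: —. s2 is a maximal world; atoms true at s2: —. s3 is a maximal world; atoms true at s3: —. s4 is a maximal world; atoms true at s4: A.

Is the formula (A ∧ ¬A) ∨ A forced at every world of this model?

No

Not every world: s0 ⊮ (A ∧ ¬A) ∨ A.
s0 ⊮ (A ∧ ¬A) ∨ A: neither disjunct is forced at s0.
s0 ⊮ A ∧ ¬A since s0 fails A.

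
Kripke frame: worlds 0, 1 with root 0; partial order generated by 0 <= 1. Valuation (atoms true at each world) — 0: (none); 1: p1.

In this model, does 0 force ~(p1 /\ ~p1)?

0 ||- ~(p1 /\ ~p1): no world accessible from 0 forces p1 /\ ~p1.

Yes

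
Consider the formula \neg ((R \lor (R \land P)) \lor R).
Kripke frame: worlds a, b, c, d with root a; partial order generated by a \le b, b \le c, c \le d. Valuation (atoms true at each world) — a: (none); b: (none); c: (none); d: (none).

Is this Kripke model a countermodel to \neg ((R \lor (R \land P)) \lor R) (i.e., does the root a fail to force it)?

No

a \Vdash \neg ((R \lor (R \land P)) \lor R): no world accessible from a forces (R \lor (R \land P)) \lor R.
So the root a forces \neg ((R \lor (R \land P)) \lor R); the model is not a countermodel.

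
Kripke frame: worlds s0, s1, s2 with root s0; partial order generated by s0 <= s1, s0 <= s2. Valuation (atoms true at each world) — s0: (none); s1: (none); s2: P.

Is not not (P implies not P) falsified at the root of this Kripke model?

Yes

s0 does not force not not (P implies not P) since s2 is accessible from s0 and s2 forces not (P implies not P).
s2 forces not (P implies not P): no world accessible from s2 forces P implies not P.
So the root s0 does not force not not (P implies not P); the model is a countermodel.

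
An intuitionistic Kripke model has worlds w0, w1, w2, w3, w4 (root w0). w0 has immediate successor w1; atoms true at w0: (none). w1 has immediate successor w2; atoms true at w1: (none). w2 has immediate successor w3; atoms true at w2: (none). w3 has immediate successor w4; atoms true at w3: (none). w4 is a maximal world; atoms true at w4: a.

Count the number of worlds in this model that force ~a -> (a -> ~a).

5

w0: forces it.
w1: forces it.
w2: forces it.
w3: forces it.
w4: forces it.
Worlds forcing the formula: {w0, w1, w2, w3, w4}.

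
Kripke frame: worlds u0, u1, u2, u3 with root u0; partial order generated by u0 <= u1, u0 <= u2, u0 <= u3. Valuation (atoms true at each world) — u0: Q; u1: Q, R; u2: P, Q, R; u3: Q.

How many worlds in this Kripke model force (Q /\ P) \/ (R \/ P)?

u0: does not force it — u0 ||-/- (Q /\ P) \/ (R \/ P): neither disjunct is forced at u0.
u1: forces it.
u2: forces it.
u3: does not force it.
Worlds forcing the formula: {u1, u2}.

2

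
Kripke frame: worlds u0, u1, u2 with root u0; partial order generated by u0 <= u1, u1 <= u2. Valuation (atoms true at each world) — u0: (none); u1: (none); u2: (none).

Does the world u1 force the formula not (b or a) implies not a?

u1 forces not (b or a) implies not a: every world accessible from u1 that forces not (b or a) (namely u1, u2) also forces not a.

Yes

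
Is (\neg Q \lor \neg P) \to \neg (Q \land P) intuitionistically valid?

Yes

This is a constructively valid De Morgan direction (disjunction of negations to negated conjunction), which is intuitionistically derivable.
If \neg Q holds at a world then no accessible world forces Q, hence none forces Q \land P; likewise for \neg P.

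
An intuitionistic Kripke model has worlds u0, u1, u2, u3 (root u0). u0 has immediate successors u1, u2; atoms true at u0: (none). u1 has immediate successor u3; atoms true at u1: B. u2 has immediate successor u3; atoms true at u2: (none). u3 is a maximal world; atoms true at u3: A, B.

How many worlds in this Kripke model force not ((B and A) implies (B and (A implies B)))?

0

u0: does not force it — u0 does not force not ((B and A) implies (B and (A implies B))) since u0 is accessible from u0 and u0 forces (B and A) implies (B and (A implies B)).
u1: does not force it.
u2: does not force it.
u3: does not force it.
Worlds forcing the formula: { }.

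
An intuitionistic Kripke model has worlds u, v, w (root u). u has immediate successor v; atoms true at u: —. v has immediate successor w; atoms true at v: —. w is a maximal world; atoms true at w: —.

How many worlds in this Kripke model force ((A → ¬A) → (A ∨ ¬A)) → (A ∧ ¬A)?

0

u: does not force it — u ⊮ ((A → ¬A) → (A ∨ ¬A)) → (A ∧ ¬A): already at u itself, u ⊩ (A → ¬A) → (A ∨ ¬A) but u ⊮ A ∧ ¬A.
v: does not force it.
w: does not force it.
Worlds forcing the formula: { }.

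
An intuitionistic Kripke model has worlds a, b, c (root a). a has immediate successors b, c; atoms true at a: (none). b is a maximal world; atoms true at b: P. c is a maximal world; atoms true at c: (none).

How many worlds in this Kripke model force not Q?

3

a: forces it.
b: forces it.
c: forces it.
Worlds forcing the formula: {a, b, c}.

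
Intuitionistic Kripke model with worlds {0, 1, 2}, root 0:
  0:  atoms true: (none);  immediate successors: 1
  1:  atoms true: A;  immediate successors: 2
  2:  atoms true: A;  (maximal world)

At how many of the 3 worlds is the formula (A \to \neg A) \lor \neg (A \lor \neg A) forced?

0

0: does not force it — 0 \nVdash (A \to \neg A) \lor \neg (A \lor \neg A): neither disjunct is forced at 0.
1: does not force it — 1 \nVdash (A \to \neg A) \lor \neg (A \lor \neg A): neither disjunct is forced at 1.
2: does not force it.
Worlds forcing the formula: { }.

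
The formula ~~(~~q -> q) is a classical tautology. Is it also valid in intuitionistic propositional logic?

Yes

This is the double negation of double-negation elimination, which is intuitionistically derivable.
By Glivenko's theorem the double negation of any classical propositional tautology is intuitionistically provable; ~~q -> q is classically a tautology.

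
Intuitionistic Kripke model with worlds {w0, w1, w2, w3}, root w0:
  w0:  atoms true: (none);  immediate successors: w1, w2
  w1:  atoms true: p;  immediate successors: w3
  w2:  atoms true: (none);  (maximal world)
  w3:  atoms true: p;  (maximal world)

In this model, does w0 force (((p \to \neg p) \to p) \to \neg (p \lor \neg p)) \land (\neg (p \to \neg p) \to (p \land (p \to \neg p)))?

No

w0 \nVdash (((p \to \neg p) \to p) \to \neg (p \lor \neg p)) \land (\neg (p \to \neg p) \to (p \land (p \to \neg p))) since w0 fails ((p \to \neg p) \to p) \to \neg (p \lor \neg p).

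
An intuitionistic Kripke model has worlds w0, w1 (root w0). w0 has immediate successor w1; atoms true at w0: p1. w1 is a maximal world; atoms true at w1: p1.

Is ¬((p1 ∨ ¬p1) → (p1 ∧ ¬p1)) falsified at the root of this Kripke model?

w0 ⊩ ¬((p1 ∨ ¬p1) → (p1 ∧ ¬p1)): no world accessible from w0 forces (p1 ∨ ¬p1) → (p1 ∧ ¬p1).
So the root w0 forces ¬((p1 ∨ ¬p1) → (p1 ∧ ¬p1)); the model is not a countermodel.

No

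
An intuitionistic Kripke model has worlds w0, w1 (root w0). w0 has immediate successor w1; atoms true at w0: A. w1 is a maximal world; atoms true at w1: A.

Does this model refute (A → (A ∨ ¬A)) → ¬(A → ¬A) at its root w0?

No

w0 ⊩ (A → (A ∨ ¬A)) → ¬(A → ¬A): every world accessible from w0 that forces A → (A ∨ ¬A) (namely w0, w1) also forces ¬(A → ¬A).
So the root w0 forces (A → (A ∨ ¬A)) → ¬(A → ¬A); the model is not a countermodel.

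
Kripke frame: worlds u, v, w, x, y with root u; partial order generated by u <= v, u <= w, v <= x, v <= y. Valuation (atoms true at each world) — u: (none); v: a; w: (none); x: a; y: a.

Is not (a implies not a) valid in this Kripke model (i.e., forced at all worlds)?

No

Not every world: u does not force not (a implies not a).
u does not force not (a implies not a) since w is accessible from u and w forces a implies not a.
w forces a implies not a vacuously: no world accessible from w forces the antecedent a.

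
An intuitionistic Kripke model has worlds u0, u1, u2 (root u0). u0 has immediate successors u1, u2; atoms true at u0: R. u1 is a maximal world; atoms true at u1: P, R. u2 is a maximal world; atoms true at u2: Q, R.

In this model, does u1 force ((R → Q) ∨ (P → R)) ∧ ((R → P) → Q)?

u1 ⊮ ((R → Q) ∨ (P → R)) ∧ ((R → P) → Q) since u1 fails (R → P) → Q.

No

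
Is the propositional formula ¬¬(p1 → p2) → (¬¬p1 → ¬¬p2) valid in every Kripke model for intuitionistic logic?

This is the distribution of double negation over implication, which is intuitionistically derivable.
Assume ¬¬(p1 → p2) and ¬¬p1; suppose ¬p2. Then p1 → p2 would give ¬p1 (by contraposition), contradicting ¬¬p1; so ¬(p1 → p2), contradicting ¬¬(p1 → p2). Hence ¬¬p2.

Yes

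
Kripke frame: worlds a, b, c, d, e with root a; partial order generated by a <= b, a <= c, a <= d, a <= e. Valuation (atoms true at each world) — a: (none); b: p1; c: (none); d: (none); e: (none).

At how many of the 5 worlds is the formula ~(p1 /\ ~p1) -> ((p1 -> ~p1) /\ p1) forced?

0

a: does not force it — a ||-/- ~(p1 /\ ~p1) -> ((p1 -> ~p1) /\ p1): already at a itself, a ||- ~(p1 /\ ~p1) but a ||-/- (p1 -> ~p1) /\ p1.
b: does not force it — b ||-/- ~(p1 /\ ~p1) -> ((p1 -> ~p1) /\ p1): already at b itself, b ||- ~(p1 /\ ~p1) but b ||-/- (p1 -> ~p1) /\ p1.
c: does not force it — c ||-/- ~(p1 /\ ~p1) -> ((p1 -> ~p1) /\ p1): already at c itself, c ||- ~(p1 /\ ~p1) but c ||-/- (p1 -> ~p1) /\ p1.
d: does not force it.
e: does not force it.
Worlds forcing the formula: { }.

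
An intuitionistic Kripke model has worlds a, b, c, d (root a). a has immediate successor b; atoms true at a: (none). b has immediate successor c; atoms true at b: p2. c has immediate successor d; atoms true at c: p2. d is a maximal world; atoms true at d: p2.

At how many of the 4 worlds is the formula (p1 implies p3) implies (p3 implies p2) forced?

a: forces it.
b: forces it.
c: forces it.
d: forces it.
Worlds forcing the formula: {a, b, c, d}.

4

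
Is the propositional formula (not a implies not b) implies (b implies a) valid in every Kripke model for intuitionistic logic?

No

This is the converse of contraposition, which is not intuitionistically valid.
A Kripke countermodel: worlds u, v; order generated by u <= v; atoms true at each world — u:{b}; v:{a,b}.
u does not force (not a implies not b) implies (b implies a): already at u itself, u forces not a implies not b but u does not force b implies a.
u does not force b implies a: already at u itself, u forces b but u does not force a.
u lacks atom a, so u does not force a.
So the root u does not force the formula.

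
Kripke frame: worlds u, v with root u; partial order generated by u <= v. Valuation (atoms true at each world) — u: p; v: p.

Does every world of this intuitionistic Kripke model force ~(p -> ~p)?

Yes

u ||- ~(p -> ~p): no world accessible from u forces p -> ~p.
Since the root u forces ~(p -> ~p) and forcing is persistent (monotone upward), every world forces it.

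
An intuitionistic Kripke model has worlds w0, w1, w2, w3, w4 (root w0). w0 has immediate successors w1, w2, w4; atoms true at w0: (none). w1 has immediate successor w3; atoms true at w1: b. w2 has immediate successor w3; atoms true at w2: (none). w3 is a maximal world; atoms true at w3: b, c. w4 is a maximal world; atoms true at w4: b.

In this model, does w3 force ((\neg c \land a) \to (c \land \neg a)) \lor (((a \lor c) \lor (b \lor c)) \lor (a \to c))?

w3 \Vdash ((\neg c \land a) \to (c \land \neg a)) \lor (((a \lor c) \lor (b \lor c)) \lor (a \to c)) via the disjunct (\neg c \land a) \to (c \land \neg a).

Yes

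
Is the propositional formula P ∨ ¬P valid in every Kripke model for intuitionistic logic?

This is the law of excluded middle, which is not intuitionistically valid.
A Kripke countermodel: worlds s0, s1; order generated by s0 ≤ s1; atoms true at each world — s0:{}; s1:{P}.
s0 ⊮ P ∨ ¬P: neither disjunct is forced at s0.
s0 lacks atom P, so s0 ⊮ P.
So the root s0 does not force the formula.

No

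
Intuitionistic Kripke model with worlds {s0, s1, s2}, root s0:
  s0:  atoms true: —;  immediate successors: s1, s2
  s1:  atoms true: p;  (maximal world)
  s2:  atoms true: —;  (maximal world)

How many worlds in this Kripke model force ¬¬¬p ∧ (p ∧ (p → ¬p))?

s0: does not force it — s0 ⊮ ¬¬¬p ∧ (p ∧ (p → ¬p)) since s0 fails ¬¬¬p.
s1: does not force it — s1 ⊮ ¬¬¬p ∧ (p ∧ (p → ¬p)) since s1 fails ¬¬¬p.
s2: does not force it.
Worlds forcing the formula: { }.

0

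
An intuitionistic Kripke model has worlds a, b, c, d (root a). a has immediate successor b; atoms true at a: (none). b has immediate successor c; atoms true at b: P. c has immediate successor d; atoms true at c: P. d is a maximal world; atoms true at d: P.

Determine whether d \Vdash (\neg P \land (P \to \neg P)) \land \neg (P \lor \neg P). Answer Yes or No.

No

d \nVdash (\neg P \land (P \to \neg P)) \land \neg (P \lor \neg P) since d fails \neg P \land (P \to \neg P).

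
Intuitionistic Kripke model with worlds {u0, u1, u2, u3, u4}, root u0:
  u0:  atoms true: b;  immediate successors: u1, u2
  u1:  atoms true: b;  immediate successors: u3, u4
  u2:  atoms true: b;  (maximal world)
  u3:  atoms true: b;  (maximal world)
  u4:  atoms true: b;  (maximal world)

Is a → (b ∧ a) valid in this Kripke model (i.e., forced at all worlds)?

u0 ⊩ a → (b ∧ a) vacuously: no world accessible from u0 forces the antecedent a.
Since the root u0 forces a → (b ∧ a) and forcing is persistent (monotone upward), every world forces it.

Yes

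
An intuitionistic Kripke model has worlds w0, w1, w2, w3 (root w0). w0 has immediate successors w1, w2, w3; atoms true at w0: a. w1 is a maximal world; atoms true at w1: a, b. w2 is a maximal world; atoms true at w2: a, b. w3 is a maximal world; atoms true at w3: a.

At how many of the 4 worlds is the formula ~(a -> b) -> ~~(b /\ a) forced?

2

w0: does not force it — w0 ||-/- ~(a -> b) -> ~~(b /\ a): at the accessible world w3, w3 ||- ~(a -> b) but w3 ||-/- ~~(b /\ a).
w1: forces it.
w2: forces it.
w3: does not force it — w3 ||-/- ~(a -> b) -> ~~(b /\ a): already at w3 itself, w3 ||- ~(a -> b) but w3 ||-/- ~~(b /\ a).
Worlds forcing the formula: {w1, w2}.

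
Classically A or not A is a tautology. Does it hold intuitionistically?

This is the law of excluded middle, which is not intuitionistically valid.
A Kripke countermodel: worlds 0, 1; order generated by 0 <= 1; atoms true at each world — 0:{}; 1:{A}.
0 does not force A or not A: neither disjunct is forced at 0.
0 lacks atom A, so 0 does not force A.
So the root 0 does not force the formula.

No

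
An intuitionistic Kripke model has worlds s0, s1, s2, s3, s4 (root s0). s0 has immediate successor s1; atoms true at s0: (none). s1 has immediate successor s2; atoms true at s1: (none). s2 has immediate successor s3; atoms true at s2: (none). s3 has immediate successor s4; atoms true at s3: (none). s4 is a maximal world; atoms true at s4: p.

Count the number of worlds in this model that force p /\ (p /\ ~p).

0

s0: does not force it — s0 ||-/- p /\ (p /\ ~p) since s0 fails p.
s1: does not force it — s1 ||-/- p /\ (p /\ ~p) since s1 fails p.
s2: does not force it — s2 ||-/- p /\ (p /\ ~p) since s2 fails p.
s3: does not force it.
s4: does not force it.
Worlds forcing the formula: { }.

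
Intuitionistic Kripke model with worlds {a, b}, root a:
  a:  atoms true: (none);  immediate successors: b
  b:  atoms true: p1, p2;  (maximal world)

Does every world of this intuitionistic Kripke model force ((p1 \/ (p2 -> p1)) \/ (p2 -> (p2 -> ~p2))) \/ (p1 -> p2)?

Yes

a ||- ((p1 \/ (p2 -> p1)) \/ (p2 -> (p2 -> ~p2))) \/ (p1 -> p2) via the disjunct (p1 \/ (p2 -> p1)) \/ (p2 -> (p2 -> ~p2)).
Since the root a forces ((p1 \/ (p2 -> p1)) \/ (p2 -> (p2 -> ~p2))) \/ (p1 -> p2) and forcing is persistent (monotone upward), every world forces it.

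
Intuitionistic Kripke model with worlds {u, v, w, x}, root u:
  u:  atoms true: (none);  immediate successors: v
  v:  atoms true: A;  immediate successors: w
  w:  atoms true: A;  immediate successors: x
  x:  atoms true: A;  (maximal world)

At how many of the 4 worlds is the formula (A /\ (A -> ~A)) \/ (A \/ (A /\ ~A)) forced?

u: does not force it — u ||-/- (A /\ (A -> ~A)) \/ (A \/ (A /\ ~A)): neither disjunct is forced at u.
v: forces it.
w: forces it.
x: forces it.
Worlds forcing the formula: {v, w, x}.

3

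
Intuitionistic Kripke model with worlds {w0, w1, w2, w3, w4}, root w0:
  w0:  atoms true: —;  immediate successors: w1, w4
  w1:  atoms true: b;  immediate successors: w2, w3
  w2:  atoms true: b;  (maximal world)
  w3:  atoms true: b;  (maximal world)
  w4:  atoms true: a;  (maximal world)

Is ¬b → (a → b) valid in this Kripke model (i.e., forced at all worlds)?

No

Not every world: w0 ⊮ ¬b → (a → b).
w0 ⊮ ¬b → (a → b): at the accessible world w4, w4 ⊩ ¬b but w4 ⊮ a → b.
w4 ⊮ a → b: already at w4 itself, w4 ⊩ a but w4 ⊮ b.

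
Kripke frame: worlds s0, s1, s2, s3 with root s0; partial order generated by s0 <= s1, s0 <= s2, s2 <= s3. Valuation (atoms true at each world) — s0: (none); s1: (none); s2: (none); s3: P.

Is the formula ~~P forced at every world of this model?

No

Not every world: s0 ||-/- ~~P.
s0 ||-/- ~~P since s1 is accessible from s0 and s1 ||- ~P.
s1 ||- ~P: no world accessible from s1 forces P.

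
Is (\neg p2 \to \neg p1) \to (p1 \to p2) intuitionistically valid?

No

This is the converse of contraposition, which is not intuitionistically valid.
A Kripke countermodel: worlds 0, 1; order generated by 0 \le 1; atoms true at each world — 0:{p1}; 1:{p1,p2}.
0 \nVdash (\neg p2 \to \neg p1) \to (p1 \to p2): already at 0 itself, 0 \Vdash \neg p2 \to \neg p1 but 0 \nVdash p1 \to p2.
0 \nVdash p1 \to p2: already at 0 itself, 0 \Vdash p1 but 0 \nVdash p2.
0 lacks atom p2, so 0 \nVdash p2.
So the root 0 does not force the formula.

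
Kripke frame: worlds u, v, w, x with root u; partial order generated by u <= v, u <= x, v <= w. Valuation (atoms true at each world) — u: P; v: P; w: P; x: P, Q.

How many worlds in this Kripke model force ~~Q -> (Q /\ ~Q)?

u: does not force it — u ||-/- ~~Q -> (Q /\ ~Q): at the accessible world x, x ||- ~~Q but x ||-/- Q /\ ~Q.
v: forces it.
w: forces it.
x: does not force it — x ||-/- ~~Q -> (Q /\ ~Q): already at x itself, x ||- ~~Q but x ||-/- Q /\ ~Q.
Worlds forcing the formula: {v, w}.

2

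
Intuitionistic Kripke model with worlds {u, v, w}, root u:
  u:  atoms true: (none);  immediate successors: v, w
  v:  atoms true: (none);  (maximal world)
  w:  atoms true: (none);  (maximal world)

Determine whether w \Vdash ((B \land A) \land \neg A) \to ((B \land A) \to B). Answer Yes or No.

w \Vdash ((B \land A) \land \neg A) \to ((B \land A) \to B) vacuously: no world accessible from w forces the antecedent (B \land A) \land \neg A.

Yes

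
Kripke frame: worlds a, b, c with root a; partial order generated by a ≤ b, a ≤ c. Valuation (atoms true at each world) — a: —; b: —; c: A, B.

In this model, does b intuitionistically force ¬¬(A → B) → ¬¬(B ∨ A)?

No

b ⊮ ¬¬(A → B) → ¬¬(B ∨ A): already at b itself, b ⊩ ¬¬(A → B) but b ⊮ ¬¬(B ∨ A).
b ⊮ ¬¬(B ∨ A) since b is accessible from b and b ⊩ ¬(B ∨ A).
b ⊩ ¬(B ∨ A): no world accessible from b forces B ∨ A.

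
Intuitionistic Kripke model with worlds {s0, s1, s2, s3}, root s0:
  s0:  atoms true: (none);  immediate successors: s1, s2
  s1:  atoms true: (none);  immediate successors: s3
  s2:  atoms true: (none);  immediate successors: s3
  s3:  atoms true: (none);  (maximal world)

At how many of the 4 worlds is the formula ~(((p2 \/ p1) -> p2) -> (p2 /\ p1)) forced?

s0: forces it.
s1: forces it.
s2: forces it.
s3: forces it.
Worlds forcing the formula: {s0, s1, s2, s3}.

4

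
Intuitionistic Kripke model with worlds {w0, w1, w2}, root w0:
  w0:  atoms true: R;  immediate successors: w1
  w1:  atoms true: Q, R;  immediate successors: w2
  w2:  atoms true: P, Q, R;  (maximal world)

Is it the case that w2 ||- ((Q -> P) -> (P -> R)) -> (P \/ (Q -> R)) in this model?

Yes

w2 ||- ((Q -> P) -> (P -> R)) -> (P \/ (Q -> R)): every world accessible from w2 that forces (Q -> P) -> (P -> R) (namely w2) also forces P \/ (Q -> R).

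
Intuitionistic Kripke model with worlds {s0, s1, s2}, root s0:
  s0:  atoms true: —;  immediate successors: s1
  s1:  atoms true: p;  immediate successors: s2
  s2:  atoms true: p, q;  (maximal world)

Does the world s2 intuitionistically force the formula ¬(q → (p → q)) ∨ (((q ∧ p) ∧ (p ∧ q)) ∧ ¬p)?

No

s2 ⊮ ¬(q → (p → q)) ∨ (((q ∧ p) ∧ (p ∧ q)) ∧ ¬p): neither disjunct is forced at s2.
s2 ⊮ ¬(q → (p → q)) since s2 is accessible from s2 and s2 ⊩ q → (p → q).
s2 ⊩ q → (p → q): every world accessible from s2 that forces q (namely s2) also forces p → q.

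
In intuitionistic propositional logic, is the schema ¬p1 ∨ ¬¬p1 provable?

This is the weak law of excluded middle, which is not intuitionistically valid.
A Kripke countermodel: worlds w0, w1, w2; order generated by w0 ≤ w1, w0 ≤ w2; atoms true at each world — w0:{}; w1:{p1}; w2:{}.
w0 ⊮ ¬p1 ∨ ¬¬p1: neither disjunct is forced at w0.
w0 ⊮ ¬p1 since w1 is accessible from w0 and w1 ⊩ p1.
So the root w0 does not force the formula.

No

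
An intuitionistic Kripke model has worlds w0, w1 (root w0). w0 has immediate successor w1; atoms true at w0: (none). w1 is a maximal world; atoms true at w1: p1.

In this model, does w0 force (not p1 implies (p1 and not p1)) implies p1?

No

w0 does not force (not p1 implies (p1 and not p1)) implies p1: already at w0 itself, w0 forces not p1 implies (p1 and not p1) but w0 does not force p1.
w0 lacks atom p1, so w0 does not force p1.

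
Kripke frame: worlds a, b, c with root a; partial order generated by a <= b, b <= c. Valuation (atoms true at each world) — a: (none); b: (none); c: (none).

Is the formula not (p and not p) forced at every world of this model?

a forces not (p and not p): no world accessible from a forces p and not p.
Since the root a forces not (p and not p) and forcing is persistent (monotone upward), every world forces it.

Yes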